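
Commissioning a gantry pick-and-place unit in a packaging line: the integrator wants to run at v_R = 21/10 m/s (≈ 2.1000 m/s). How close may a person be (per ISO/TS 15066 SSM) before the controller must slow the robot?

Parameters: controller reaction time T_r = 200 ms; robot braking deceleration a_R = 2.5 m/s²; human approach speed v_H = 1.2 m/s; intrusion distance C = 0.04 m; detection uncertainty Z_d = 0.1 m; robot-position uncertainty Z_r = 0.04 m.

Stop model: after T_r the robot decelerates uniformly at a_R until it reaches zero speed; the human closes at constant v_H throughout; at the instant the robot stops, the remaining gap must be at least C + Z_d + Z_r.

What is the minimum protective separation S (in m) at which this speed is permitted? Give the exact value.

S_min = 273/100 m = 2.7300 m

stop time T_s = (21/10)/(5/2) = 0.8400 s
reaction-phase robot travel = 2.1000·0.2000 = 0.4200 m
robot covers 2.1000·0.8400 − ½·2.5000·0.8400² = 0.8820 m while stopping
human over T_r+T_s: 1.2000·(0.2000+0.8400) = 1.2480 m
residual clearance needed = 0.0400+0.1000+0.0400 = 0.1800 m
S_min ≈ 0.4200+0.8820+1.2480+0.1800  ⇒  S_min = 273/100 m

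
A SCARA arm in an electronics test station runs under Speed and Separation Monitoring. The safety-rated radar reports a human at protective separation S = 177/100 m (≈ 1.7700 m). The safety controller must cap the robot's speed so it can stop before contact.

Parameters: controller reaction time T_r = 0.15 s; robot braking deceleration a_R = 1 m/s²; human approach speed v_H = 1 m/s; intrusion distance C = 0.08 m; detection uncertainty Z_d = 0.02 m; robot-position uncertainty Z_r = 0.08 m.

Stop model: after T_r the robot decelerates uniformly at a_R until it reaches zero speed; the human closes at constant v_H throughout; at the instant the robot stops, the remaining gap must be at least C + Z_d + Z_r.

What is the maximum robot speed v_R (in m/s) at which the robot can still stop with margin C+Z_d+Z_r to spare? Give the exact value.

v_R_max = 9/10 m/s = 0.9000 m/s

quadratic (1/2)·v² + (23/20)·v + (-36/25) = 0
  disc = (23/20)² − 4·(1/2)·(-36/25) = 1681/400 ; √disc = 41/20
  v_R = (−(23/20) + 41/20) / (2·(1/2)) = 9/10 m/s
check:
T_s = v_R/a_R = (9/10)/1 = 0.9000 s
reaction-phase robot travel = 0.9000·0.1500 = 0.1350 m
robot covers 0.9000·0.9000 − ½·1.0000·0.9000² = 0.4050 m while stopping
person approaches 1.0000·(0.1500+0.9000) = 1.0500 m
C+Z_d+Z_r = 0.0800+0.0200+0.0800 = 0.1800 m
sum ≈ 0.1350+0.4050+1.0500+0.1800 ≈ 1.7700 m = S ✓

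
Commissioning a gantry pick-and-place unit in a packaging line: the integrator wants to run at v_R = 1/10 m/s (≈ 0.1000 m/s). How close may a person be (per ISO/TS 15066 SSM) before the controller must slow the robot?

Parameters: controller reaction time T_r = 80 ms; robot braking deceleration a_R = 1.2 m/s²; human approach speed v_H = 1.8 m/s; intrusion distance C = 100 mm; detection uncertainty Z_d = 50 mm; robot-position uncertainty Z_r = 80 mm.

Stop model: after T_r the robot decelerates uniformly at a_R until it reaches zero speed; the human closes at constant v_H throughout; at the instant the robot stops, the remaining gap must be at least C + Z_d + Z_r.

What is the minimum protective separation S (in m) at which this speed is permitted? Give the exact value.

S_min = 3217/6000 m = 0.5362 m

braking lasts T_s = (1/10)/(6/5) = 0.0833 s
robot in T_r: 0.1000·0.0800 = 0.0080 m
braking distance = 0.1000²/(2·1.2000) = 0.0042 m
person approaches 1.8000·(0.0800+0.0833) = 0.2940 m
C+Z_d+Z_r = 0.1000+0.0500+0.0800 = 0.2300 m
S_min ≈ 0.0080+0.0042+0.2940+0.2300  ⇒  S_min = 3217/6000 m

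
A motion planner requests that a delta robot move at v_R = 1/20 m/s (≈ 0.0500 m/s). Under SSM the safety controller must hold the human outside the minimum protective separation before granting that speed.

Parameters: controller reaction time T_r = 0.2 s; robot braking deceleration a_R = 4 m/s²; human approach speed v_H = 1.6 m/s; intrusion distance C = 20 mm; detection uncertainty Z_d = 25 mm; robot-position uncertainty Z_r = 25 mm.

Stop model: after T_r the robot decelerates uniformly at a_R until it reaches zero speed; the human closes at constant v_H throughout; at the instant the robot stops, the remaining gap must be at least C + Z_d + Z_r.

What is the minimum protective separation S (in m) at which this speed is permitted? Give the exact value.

braking lasts T_s = (1/20)/4 = 0.0125 s
robot in T_r: 0.0500·0.2000 = 0.0100 m
robot under decel: 0.0500²/(2·4.0000) = 0.0003 m
person approaches 1.6000·(0.2000+0.0125) = 0.3400 m
residual clearance needed = 0.0200+0.0250+0.0250 = 0.0700 m
S_min ≈ 0.0100+0.0003+0.3400+0.0700  ⇒  S_min = 269/640 m

S_min = 269/640 m = 0.4203 m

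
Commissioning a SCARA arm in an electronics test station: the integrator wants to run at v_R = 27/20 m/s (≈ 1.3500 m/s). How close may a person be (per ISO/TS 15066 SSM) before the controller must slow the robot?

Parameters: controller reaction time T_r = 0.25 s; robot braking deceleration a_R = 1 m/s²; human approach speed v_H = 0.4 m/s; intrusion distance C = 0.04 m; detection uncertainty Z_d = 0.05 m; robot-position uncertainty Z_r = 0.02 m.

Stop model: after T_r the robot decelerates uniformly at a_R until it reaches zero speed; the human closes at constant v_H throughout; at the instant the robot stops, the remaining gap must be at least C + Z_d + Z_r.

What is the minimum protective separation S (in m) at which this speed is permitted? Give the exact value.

T_s = v_R/a_R = (27/20)/1 = 1.3500 s
robot in T_r: 1.3500·0.2500 = 0.3375 m
braking distance = 1.3500²/(2·1.0000) = 0.9113 m
human closes 0.4000·1.6000 = 0.6400 m
C+Z_d+Z_r = 0.0400+0.0500+0.0200 = 0.1100 m
S_min ≈ 0.3375+0.9113+0.6400+0.1100  ⇒  S_min = 1599/800 m

S_min = 1599/800 m = 1.9988 m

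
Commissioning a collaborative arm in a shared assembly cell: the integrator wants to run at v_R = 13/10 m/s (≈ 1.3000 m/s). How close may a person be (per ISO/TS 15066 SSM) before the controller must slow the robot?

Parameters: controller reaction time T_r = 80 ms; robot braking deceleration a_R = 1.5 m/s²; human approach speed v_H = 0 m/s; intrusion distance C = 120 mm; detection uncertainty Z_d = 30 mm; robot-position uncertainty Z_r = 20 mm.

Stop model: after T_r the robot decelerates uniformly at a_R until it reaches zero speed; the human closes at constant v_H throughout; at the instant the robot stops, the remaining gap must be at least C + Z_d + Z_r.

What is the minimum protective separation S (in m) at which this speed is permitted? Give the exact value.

S_min = 314/375 m = 0.8373 m

stop time T_s = (13/10)/(3/2) = 0.8667 s
reaction-phase robot travel = 1.3000·0.0800 = 0.1040 m
robot under decel: 1.3000²/(2·1.5000) = 0.5633 m
person approaches 0.0000·(0.0800+0.8667) = 0.0000 m
C+Z_d+Z_r = 0.1200+0.0300+0.0200 = 0.1700 m
S_min ≈ 0.1040+0.5633+0.0000+0.1700  ⇒  S_min = 314/375 m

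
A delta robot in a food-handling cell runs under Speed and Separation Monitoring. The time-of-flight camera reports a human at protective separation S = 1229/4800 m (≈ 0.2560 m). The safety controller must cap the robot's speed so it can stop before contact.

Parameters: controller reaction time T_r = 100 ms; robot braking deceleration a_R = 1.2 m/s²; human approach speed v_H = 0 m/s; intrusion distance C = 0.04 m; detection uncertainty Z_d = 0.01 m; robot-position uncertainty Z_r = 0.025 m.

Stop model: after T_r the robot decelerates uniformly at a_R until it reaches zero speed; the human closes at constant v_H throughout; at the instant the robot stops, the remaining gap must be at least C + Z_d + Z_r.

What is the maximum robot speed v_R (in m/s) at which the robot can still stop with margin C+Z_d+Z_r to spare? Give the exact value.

v_R_max = 11/20 m/s = 0.5500 m/s

at the boundary: (5/12)·v² + (1/10)·v + (-869/4800) = 0
  disc = (1/10)² − 4·(5/12)·(-869/4800) = 4489/14400 ; √disc = 67/120
  v_R = (−(1/10) + 67/120) / (2·(5/12)) = 11/20 m/s
check:
braking lasts T_s = (11/20)/(6/5) = 0.4583 s
robot in T_r: 0.5500·0.1000 = 0.0550 m
braking distance = 0.5500²/(2·1.2000) = 0.1260 m
person approaches 0.0000·(0.1000+0.4583) = 0.0000 m
residual clearance needed = 0.0400+0.0100+0.0250 = 0.0750 m
sum ≈ 0.0550+0.1260+0.0000+0.0750 ≈ 0.2560 m = S ✓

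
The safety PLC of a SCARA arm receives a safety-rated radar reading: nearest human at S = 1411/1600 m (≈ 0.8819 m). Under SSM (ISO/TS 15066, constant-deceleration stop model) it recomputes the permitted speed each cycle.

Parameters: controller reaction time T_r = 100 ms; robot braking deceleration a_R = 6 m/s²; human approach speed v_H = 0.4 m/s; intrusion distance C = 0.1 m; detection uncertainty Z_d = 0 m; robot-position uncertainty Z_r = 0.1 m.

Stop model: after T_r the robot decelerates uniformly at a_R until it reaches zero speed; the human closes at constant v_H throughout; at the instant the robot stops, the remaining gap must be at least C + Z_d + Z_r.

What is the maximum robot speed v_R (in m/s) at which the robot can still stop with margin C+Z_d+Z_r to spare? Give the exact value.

collect terms ⇒ (1/12)·v_R² + (1/6)·v_R + (-1027/1600) = 0
  disc = (1/6)² − 4·(1/12)·(-1027/1600) = 3481/14400 ; √disc = 59/120
  v_R = (−(1/6) + 59/120) / (2·(1/12)) = 39/20 m/s
check:
braking lasts T_s = (39/20)/6 = 0.3250 s
robot covers v_R·T_r = 1.9500·0.1000 = 0.1950 m before braking
robot under decel: 1.9500²/(2·6.0000) = 0.3169 m
human over T_r+T_s: 0.4000·(0.1000+0.3250) = 0.1700 m
margins: 0.1000+0.0000+0.1000 = 0.2000 m
sum ≈ 0.1950+0.3169+0.1700+0.2000 ≈ 0.8819 m = S ✓

v_R_max = 39/20 m/s = 1.9500 m/s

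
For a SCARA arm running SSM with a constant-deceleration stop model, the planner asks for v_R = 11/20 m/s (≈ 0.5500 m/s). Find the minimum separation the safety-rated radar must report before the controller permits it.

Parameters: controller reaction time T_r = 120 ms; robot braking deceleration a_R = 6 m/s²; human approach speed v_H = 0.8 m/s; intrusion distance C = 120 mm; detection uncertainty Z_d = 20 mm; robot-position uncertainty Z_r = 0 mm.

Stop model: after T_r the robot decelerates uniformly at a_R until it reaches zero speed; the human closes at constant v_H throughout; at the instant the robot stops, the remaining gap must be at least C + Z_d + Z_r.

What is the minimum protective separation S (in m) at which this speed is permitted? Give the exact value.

T_s = v_R/a_R = (11/20)/6 = 0.0917 s
robot covers v_R·T_r = 0.5500·0.1200 = 0.0660 m before braking
braking distance = 0.5500²/(2·6.0000) = 0.0252 m
person approaches 0.8000·(0.1200+0.0917) = 0.1693 m
margins: 0.1200+0.0200+0.0000 = 0.1400 m
S_min ≈ 0.0660+0.0252+0.1693+0.1400  ⇒  S_min = 9613/24000 m

S_min = 9613/24000 m = 0.4005 m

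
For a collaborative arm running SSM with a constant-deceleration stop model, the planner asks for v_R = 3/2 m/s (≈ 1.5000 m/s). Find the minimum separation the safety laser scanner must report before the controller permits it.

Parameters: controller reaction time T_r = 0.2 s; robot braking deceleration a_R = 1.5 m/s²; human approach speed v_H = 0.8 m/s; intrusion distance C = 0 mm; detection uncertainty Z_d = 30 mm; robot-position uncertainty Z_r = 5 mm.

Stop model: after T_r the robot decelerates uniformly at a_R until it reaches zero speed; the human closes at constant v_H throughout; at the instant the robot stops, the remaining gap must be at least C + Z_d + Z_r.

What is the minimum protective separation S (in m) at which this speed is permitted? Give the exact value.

stop time T_s = (3/2)/(3/2) = 1.0000 s
robot covers v_R·T_r = 1.5000·0.2000 = 0.3000 m before braking
robot under decel: 1.5000²/(2·1.5000) = 0.7500 m
person approaches 0.8000·(0.2000+1.0000) = 0.9600 m
residual clearance needed = 0.0000+0.0300+0.0050 = 0.0350 m
S_min ≈ 0.3000+0.7500+0.9600+0.0350  ⇒  S_min = 409/200 m

S_min = 409/200 m = 2.0450 m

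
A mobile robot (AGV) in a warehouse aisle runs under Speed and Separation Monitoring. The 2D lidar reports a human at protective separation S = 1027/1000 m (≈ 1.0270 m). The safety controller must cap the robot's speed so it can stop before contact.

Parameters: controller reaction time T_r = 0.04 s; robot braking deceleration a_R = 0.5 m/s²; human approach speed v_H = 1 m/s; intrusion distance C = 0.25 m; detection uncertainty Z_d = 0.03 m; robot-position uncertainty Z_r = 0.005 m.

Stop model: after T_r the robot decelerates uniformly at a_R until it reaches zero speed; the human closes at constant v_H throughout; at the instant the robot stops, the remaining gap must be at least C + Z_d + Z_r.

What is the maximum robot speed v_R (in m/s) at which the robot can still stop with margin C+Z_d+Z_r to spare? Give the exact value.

v_R_max = 3/10 m/s = 0.3000 m/s

at the boundary: (1)·v² + (51/25)·v + (-351/500) = 0
  disc = (51/25)² − 4·(1)·(-351/500) = 4356/625 ; √disc = 66/25
  v_R = (−(51/25) + 66/25) / (2·(1)) = 3/10 m/s
check:
T_s = v_R/a_R = (3/10)/(1/2) = 0.6000 s
reaction-phase robot travel = 0.3000·0.0400 = 0.0120 m
robot covers 0.3000·0.6000 − ½·0.5000·0.6000² = 0.0900 m while stopping
human over T_r+T_s: 1.0000·(0.0400+0.6000) = 0.6400 m
C+Z_d+Z_r = 0.2500+0.0300+0.0050 = 0.2850 m
sum ≈ 0.0120+0.0900+0.6400+0.2850 ≈ 1.0270 m = S ✓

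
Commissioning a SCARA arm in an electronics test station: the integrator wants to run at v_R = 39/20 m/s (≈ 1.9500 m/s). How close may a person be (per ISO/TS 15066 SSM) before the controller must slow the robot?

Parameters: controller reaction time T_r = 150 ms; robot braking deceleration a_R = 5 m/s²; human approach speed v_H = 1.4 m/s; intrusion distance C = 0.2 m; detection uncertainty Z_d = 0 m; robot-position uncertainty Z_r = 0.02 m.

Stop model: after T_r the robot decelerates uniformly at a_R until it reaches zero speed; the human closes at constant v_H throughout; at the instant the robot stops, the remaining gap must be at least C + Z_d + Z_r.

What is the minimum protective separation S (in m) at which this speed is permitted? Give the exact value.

braking lasts T_s = (39/20)/5 = 0.3900 s
robot covers v_R·T_r = 1.9500·0.1500 = 0.2925 m before braking
robot covers 1.9500·0.3900 − ½·5.0000·0.3900² = 0.3802 m while stopping
human over T_r+T_s: 1.4000·(0.1500+0.3900) = 0.7560 m
C+Z_d+Z_r = 0.2000+0.0000+0.0200 = 0.2200 m
S_min ≈ 0.2925+0.3802+0.7560+0.2200  ⇒  S_min = 1319/800 m

S_min = 1319/800 m = 1.6487 m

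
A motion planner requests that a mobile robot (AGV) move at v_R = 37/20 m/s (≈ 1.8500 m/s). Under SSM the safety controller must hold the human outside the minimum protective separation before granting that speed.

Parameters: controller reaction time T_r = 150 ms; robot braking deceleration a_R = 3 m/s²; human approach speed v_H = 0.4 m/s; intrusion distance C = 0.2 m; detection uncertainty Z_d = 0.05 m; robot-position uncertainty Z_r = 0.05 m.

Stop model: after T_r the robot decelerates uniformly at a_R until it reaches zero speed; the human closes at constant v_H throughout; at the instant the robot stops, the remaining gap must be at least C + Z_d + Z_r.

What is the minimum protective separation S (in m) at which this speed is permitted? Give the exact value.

stop time T_s = (37/20)/3 = 0.6167 s
robot covers v_R·T_r = 1.8500·0.1500 = 0.2775 m before braking
braking distance = 1.8500²/(2·3.0000) = 0.5704 m
human closes 0.4000·0.7667 = 0.3067 m
C+Z_d+Z_r = 0.2000+0.0500+0.0500 = 0.3000 m
S_min ≈ 0.2775+0.5704+0.3067+0.3000  ⇒  S_min = 3491/2400 m

S_min = 3491/2400 m = 1.4546 m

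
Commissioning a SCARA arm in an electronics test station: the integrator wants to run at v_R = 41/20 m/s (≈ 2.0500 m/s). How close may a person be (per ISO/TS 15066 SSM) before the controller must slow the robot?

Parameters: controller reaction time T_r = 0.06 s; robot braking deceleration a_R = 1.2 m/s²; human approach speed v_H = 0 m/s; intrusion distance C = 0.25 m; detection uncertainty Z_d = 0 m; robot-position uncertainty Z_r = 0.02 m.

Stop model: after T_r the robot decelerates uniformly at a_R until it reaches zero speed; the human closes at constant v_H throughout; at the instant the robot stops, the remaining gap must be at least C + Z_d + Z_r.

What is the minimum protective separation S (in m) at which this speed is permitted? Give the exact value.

S_min = 51457/24000 m = 2.1440 m

T_s = v_R/a_R = (41/20)/(6/5) = 1.7083 s
robot covers v_R·T_r = 2.0500·0.0600 = 0.1230 m before braking
robot under decel: 2.0500²/(2·1.2000) = 1.7510 m
human closes 0.0000·1.7683 = 0.0000 m
residual clearance needed = 0.2500+0.0000+0.0200 = 0.2700 m
S_min ≈ 0.1230+1.7510+0.0000+0.2700  ⇒  S_min = 51457/24000 m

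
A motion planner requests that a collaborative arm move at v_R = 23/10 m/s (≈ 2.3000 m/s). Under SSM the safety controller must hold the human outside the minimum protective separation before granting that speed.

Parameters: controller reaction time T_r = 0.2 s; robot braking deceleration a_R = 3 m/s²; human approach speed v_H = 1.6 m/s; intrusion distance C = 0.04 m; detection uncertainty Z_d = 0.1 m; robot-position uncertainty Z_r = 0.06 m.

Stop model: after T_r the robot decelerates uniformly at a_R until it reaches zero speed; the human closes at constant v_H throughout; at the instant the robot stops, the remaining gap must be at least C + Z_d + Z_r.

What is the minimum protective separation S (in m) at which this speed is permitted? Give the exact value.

braking lasts T_s = (23/10)/3 = 0.7667 s
reaction-phase robot travel = 2.3000·0.2000 = 0.4600 m
braking distance = 2.3000²/(2·3.0000) = 0.8817 m
human over T_r+T_s: 1.6000·(0.2000+0.7667) = 1.5467 m
margins: 0.0400+0.1000+0.0600 = 0.2000 m
S_min ≈ 0.4600+0.8817+1.5467+0.2000  ⇒  S_min = 1853/600 m

S_min = 1853/600 m = 3.0883 m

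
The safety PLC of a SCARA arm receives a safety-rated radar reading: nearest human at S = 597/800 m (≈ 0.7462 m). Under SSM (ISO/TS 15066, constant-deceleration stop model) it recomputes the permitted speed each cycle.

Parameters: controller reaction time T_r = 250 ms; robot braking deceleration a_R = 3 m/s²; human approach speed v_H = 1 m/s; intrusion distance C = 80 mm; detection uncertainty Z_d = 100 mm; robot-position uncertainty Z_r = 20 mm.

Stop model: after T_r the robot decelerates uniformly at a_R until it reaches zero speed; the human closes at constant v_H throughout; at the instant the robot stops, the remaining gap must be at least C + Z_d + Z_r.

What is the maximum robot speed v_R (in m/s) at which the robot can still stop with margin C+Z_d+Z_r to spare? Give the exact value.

v_R_max = 9/20 m/s = 0.4500 m/s

collect terms ⇒ (1/6)·v_R² + (7/12)·v_R + (-237/800) = 0
  disc = (7/12)² − 4·(1/6)·(-237/800) = 121/225 ; √disc = 11/15
  v_R = (−(7/12) + 11/15) / (2·(1/6)) = 9/20 m/s
check:
stop time T_s = (9/20)/3 = 0.1500 s
reaction-phase robot travel = 0.4500·0.2500 = 0.1125 m
braking distance = 0.4500²/(2·3.0000) = 0.0338 m
human closes 1.0000·0.4000 = 0.4000 m
residual clearance needed = 0.0800+0.1000+0.0200 = 0.2000 m
sum ≈ 0.1125+0.0338+0.4000+0.2000 ≈ 0.7462 m = S ✓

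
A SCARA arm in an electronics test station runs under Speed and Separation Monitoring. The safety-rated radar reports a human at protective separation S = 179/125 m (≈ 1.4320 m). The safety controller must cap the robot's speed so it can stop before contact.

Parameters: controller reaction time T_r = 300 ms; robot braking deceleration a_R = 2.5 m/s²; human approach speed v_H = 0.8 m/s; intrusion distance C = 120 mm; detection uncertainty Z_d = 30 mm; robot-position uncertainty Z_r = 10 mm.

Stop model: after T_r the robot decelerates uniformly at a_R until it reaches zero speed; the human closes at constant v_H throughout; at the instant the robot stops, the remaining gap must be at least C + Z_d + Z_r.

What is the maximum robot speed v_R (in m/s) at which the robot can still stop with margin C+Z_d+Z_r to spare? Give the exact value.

at the boundary: (1/5)·v² + (31/50)·v + (-129/125) = 0
  disc = (31/50)² − 4·(1/5)·(-129/125) = 121/100 ; √disc = 11/10
  v_R = (−(31/50) + 11/10) / (2·(1/5)) = 6/5 m/s
check:
T_s = v_R/a_R = (6/5)/(5/2) = 0.4800 s
robot in T_r: 1.2000·0.3000 = 0.3600 m
braking distance = 1.2000²/(2·2.5000) = 0.2880 m
human closes 0.8000·0.7800 = 0.6240 m
C+Z_d+Z_r = 0.1200+0.0300+0.0100 = 0.1600 m
sum ≈ 0.3600+0.2880+0.6240+0.1600 ≈ 1.4320 m = S ✓

v_R_max = 6/5 m/s = 1.2000 m/s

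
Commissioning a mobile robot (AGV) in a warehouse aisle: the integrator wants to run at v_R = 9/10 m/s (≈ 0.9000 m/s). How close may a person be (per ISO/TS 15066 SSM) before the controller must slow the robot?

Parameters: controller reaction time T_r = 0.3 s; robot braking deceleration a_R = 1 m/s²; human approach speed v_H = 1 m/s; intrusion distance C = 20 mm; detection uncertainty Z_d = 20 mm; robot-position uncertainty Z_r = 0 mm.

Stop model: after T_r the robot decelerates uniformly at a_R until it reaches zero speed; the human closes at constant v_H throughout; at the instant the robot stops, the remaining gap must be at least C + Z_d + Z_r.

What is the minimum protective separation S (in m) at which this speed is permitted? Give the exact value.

stop time T_s = (9/10)/1 = 0.9000 s
robot covers v_R·T_r = 0.9000·0.3000 = 0.2700 m before braking
braking distance = 0.9000²/(2·1.0000) = 0.4050 m
human closes 1.0000·1.2000 = 1.2000 m
margins: 0.0200+0.0200+0.0000 = 0.0400 m
S_min ≈ 0.2700+0.4050+1.2000+0.0400  ⇒  S_min = 383/200 m

S_min = 383/200 m = 1.9150 m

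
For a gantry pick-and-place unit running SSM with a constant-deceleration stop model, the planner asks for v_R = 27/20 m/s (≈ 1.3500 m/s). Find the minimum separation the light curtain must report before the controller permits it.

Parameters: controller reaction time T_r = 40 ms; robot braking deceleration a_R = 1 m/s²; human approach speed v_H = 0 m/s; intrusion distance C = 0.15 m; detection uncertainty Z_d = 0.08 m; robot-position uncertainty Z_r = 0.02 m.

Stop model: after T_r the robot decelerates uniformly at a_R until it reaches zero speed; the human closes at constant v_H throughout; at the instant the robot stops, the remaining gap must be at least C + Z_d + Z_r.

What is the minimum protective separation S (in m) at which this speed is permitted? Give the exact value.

S_min = 4861/4000 m = 1.2152 m

stop time T_s = (27/20)/1 = 1.3500 s
reaction-phase robot travel = 1.3500·0.0400 = 0.0540 m
braking distance = 1.3500²/(2·1.0000) = 0.9113 m
human over T_r+T_s: 0.0000·(0.0400+1.3500) = 0.0000 m
margins: 0.1500+0.0800+0.0200 = 0.2500 m
S_min ≈ 0.0540+0.9113+0.0000+0.2500  ⇒  S_min = 4861/4000 m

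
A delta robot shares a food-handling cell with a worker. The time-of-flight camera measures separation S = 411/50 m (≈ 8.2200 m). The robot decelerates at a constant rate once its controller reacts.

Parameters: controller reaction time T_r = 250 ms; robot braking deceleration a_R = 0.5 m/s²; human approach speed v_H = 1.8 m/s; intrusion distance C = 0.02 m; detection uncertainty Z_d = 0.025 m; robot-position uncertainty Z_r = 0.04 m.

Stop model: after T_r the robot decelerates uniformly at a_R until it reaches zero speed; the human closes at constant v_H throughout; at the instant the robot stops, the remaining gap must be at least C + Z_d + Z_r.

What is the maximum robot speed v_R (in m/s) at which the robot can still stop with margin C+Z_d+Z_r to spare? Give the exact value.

v_R_max = 29/20 m/s = 1.4500 m/s

quadratic (1)·v² + (77/20)·v + (-1537/200) = 0
  disc = (77/20)² − 4·(1)·(-1537/200) = 729/16 ; √disc = 27/4
  v_R = (−(77/20) + 27/4) / (2·(1)) = 29/20 m/s
check:
braking lasts T_s = (29/20)/(1/2) = 2.9000 s
robot in T_r: 1.4500·0.2500 = 0.3625 m
robot under decel: 1.4500²/(2·0.5000) = 2.1025 m
human closes 1.8000·3.1500 = 5.6700 m
C+Z_d+Z_r = 0.0200+0.0250+0.0400 = 0.0850 m
sum ≈ 0.3625+2.1025+5.6700+0.0850 ≈ 8.2200 m = S ✓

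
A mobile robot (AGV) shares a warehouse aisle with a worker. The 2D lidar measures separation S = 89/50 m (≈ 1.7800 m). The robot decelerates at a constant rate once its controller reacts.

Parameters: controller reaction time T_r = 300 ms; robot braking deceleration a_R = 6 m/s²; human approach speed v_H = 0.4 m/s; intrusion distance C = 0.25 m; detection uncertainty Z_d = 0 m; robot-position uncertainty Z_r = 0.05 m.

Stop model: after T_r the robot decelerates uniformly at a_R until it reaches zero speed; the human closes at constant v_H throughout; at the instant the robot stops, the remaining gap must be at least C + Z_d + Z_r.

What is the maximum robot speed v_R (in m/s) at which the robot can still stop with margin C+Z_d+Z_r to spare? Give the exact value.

v_R_max = 12/5 m/s = 2.4000 m/s

at the boundary: (1/12)·v² + (11/30)·v + (-34/25) = 0
  disc = (11/30)² − 4·(1/12)·(-34/25) = 529/900 ; √disc = 23/30
  v_R = (−(11/30) + 23/30) / (2·(1/12)) = 12/5 m/s
check:
stop time T_s = (12/5)/6 = 0.4000 s
reaction-phase robot travel = 2.4000·0.3000 = 0.7200 m
robot under decel: 2.4000²/(2·6.0000) = 0.4800 m
human over T_r+T_s: 0.4000·(0.3000+0.4000) = 0.2800 m
C+Z_d+Z_r = 0.2500+0.0000+0.0500 = 0.3000 m
sum ≈ 0.7200+0.4800+0.2800+0.3000 ≈ 1.7800 m = S ✓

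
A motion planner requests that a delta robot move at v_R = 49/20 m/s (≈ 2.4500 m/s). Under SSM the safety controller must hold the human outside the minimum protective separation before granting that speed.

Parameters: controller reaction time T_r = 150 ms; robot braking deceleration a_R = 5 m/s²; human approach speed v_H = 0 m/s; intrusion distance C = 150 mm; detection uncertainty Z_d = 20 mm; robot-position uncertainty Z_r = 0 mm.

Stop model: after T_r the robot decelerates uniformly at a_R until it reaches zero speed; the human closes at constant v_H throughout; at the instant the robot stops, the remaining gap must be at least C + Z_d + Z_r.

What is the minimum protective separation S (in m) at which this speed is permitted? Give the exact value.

T_s = v_R/a_R = (49/20)/5 = 0.4900 s
reaction-phase robot travel = 2.4500·0.1500 = 0.3675 m
robot covers 2.4500·0.4900 − ½·5.0000·0.4900² = 0.6002 m while stopping
person approaches 0.0000·(0.1500+0.4900) = 0.0000 m
margins: 0.1500+0.0200+0.0000 = 0.1700 m
S_min ≈ 0.3675+0.6002+0.0000+0.1700  ⇒  S_min = 4551/4000 m

S_min = 4551/4000 m = 1.1378 m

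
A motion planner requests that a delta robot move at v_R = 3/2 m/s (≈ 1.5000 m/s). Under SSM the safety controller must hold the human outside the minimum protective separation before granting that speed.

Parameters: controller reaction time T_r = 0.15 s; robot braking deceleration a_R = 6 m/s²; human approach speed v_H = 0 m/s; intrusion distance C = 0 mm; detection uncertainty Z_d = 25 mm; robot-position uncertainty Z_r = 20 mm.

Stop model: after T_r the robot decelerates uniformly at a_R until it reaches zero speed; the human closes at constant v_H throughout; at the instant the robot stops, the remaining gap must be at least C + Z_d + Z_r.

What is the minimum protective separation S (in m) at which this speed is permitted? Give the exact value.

stop time T_s = (3/2)/6 = 0.2500 s
robot covers v_R·T_r = 1.5000·0.1500 = 0.2250 m before braking
braking distance = 1.5000²/(2·6.0000) = 0.1875 m
person approaches 0.0000·(0.1500+0.2500) = 0.0000 m
C+Z_d+Z_r = 0.0000+0.0250+0.0200 = 0.0450 m
S_min ≈ 0.2250+0.1875+0.0000+0.0450  ⇒  S_min = 183/400 m

S_min = 183/400 m = 0.4575 m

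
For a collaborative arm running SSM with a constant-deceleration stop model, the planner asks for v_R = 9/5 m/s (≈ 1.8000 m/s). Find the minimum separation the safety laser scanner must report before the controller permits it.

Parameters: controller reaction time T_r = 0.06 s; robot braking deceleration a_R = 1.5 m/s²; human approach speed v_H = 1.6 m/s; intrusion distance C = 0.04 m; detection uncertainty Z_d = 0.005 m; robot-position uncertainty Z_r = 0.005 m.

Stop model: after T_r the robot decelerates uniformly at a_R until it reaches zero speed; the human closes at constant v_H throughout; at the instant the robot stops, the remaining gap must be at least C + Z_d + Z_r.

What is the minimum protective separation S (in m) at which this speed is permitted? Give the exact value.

S_min = 1627/500 m = 3.2540 m

braking lasts T_s = (9/5)/(3/2) = 1.2000 s
reaction-phase robot travel = 1.8000·0.0600 = 0.1080 m
braking distance = 1.8000²/(2·1.5000) = 1.0800 m
human over T_r+T_s: 1.6000·(0.0600+1.2000) = 2.0160 m
residual clearance needed = 0.0400+0.0050+0.0050 = 0.0500 m
S_min ≈ 0.1080+1.0800+2.0160+0.0500  ⇒  S_min = 1627/500 m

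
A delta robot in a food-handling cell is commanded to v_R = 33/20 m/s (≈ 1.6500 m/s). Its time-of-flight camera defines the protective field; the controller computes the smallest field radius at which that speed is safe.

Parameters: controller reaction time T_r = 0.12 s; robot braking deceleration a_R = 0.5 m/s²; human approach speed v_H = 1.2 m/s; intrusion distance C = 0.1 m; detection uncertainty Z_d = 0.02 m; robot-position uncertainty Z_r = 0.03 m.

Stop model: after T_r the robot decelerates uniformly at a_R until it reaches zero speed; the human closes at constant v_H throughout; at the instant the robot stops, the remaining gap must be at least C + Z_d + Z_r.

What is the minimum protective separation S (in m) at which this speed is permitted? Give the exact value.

S_min = 14349/2000 m = 7.1745 m

braking lasts T_s = (33/20)/(1/2) = 3.3000 s
reaction-phase robot travel = 1.6500·0.1200 = 0.1980 m
robot under decel: 1.6500²/(2·0.5000) = 2.7225 m
human over T_r+T_s: 1.2000·(0.1200+3.3000) = 4.1040 m
residual clearance needed = 0.1000+0.0200+0.0300 = 0.1500 m
S_min ≈ 0.1980+2.7225+4.1040+0.1500  ⇒  S_min = 14349/2000 m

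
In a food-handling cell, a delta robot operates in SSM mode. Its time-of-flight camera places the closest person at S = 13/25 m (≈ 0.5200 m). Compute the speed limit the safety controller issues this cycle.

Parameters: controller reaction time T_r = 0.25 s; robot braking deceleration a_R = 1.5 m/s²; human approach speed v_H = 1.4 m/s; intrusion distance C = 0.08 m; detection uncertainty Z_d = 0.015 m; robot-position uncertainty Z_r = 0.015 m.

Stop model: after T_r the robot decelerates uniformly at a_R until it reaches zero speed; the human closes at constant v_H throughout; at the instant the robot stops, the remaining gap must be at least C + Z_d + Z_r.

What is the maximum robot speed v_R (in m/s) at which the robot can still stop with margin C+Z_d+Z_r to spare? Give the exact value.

collect terms ⇒ (1/3)·v_R² + (71/60)·v_R + (-3/50) = 0
  disc = (71/60)² − 4·(1/3)·(-3/50) = 5329/3600 ; √disc = 73/60
  v_R = (−(71/60) + 73/60) / (2·(1/3)) = 1/20 m/s
check:
braking lasts T_s = (1/20)/(3/2) = 0.0333 s
robot covers v_R·T_r = 0.0500·0.2500 = 0.0125 m before braking
robot covers 0.0500·0.0333 − ½·1.5000·0.0333² = 0.0008 m while stopping
human over T_r+T_s: 1.4000·(0.2500+0.0333) = 0.3967 m
margins: 0.0800+0.0150+0.0150 = 0.1100 m
sum ≈ 0.0125+0.0008+0.3967+0.1100 ≈ 0.5200 m = S ✓

v_R_max = 1/20 m/s = 0.0500 m/s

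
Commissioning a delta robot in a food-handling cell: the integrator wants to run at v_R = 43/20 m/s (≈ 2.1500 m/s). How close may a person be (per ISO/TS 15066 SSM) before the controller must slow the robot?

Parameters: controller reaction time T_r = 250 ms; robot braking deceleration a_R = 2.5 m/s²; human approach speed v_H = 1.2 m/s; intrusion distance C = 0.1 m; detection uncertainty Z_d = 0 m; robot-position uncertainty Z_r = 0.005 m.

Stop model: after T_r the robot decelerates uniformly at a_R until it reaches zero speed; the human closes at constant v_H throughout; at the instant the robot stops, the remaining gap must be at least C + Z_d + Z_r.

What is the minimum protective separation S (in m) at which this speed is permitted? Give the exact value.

stop time T_s = (43/20)/(5/2) = 0.8600 s
reaction-phase robot travel = 2.1500·0.2500 = 0.5375 m
robot under decel: 2.1500²/(2·2.5000) = 0.9245 m
person approaches 1.2000·(0.2500+0.8600) = 1.3320 m
C+Z_d+Z_r = 0.1000+0.0000+0.0050 = 0.1050 m
S_min ≈ 0.5375+0.9245+1.3320+0.1050  ⇒  S_min = 2899/1000 m

S_min = 2899/1000 m = 2.8990 m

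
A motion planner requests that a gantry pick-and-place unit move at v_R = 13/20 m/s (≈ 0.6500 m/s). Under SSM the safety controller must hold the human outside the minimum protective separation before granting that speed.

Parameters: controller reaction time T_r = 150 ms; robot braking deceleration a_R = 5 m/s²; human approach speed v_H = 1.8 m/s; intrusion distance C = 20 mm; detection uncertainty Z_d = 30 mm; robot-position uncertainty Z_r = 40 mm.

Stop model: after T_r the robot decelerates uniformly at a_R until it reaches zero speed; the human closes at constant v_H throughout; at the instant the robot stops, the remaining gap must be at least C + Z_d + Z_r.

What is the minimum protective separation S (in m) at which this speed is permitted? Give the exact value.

T_s = v_R/a_R = (13/20)/5 = 0.1300 s
reaction-phase robot travel = 0.6500·0.1500 = 0.0975 m
robot covers 0.6500·0.1300 − ½·5.0000·0.1300² = 0.0423 m while stopping
human over T_r+T_s: 1.8000·(0.1500+0.1300) = 0.5040 m
residual clearance needed = 0.0200+0.0300+0.0400 = 0.0900 m
S_min ≈ 0.0975+0.0423+0.5040+0.0900  ⇒  S_min = 587/800 m

S_min = 587/800 m = 0.7338 m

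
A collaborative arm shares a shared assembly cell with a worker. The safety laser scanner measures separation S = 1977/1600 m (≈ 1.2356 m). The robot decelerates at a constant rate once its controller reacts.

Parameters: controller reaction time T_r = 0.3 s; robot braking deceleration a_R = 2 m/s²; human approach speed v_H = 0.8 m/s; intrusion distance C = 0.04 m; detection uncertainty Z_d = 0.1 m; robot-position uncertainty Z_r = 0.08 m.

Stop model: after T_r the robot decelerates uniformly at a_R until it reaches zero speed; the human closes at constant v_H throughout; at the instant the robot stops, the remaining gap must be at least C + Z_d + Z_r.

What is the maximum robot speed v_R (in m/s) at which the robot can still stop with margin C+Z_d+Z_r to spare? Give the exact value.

v_R_max = 17/20 m/s = 0.8500 m/s

quadratic (1/4)·v² + (7/10)·v + (-1241/1600) = 0
  disc = (7/10)² − 4·(1/4)·(-1241/1600) = 81/64 ; √disc = 9/8
  v_R = (−(7/10) + 9/8) / (2·(1/4)) = 17/20 m/s
check:
stop time T_s = (17/20)/2 = 0.4250 s
robot covers v_R·T_r = 0.8500·0.3000 = 0.2550 m before braking
robot under decel: 0.8500²/(2·2.0000) = 0.1806 m
person approaches 0.8000·(0.3000+0.4250) = 0.5800 m
residual clearance needed = 0.0400+0.1000+0.0800 = 0.2200 m
sum ≈ 0.2550+0.1806+0.5800+0.2200 ≈ 1.2356 m = S ✓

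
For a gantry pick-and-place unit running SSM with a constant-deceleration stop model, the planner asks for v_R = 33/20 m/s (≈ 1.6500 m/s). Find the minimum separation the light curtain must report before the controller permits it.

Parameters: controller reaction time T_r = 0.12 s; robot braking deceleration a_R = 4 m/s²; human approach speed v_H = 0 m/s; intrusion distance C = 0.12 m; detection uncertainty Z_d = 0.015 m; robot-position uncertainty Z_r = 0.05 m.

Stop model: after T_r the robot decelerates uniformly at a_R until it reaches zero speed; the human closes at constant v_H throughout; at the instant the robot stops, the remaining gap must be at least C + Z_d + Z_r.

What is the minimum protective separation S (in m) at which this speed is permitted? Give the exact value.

stop time T_s = (33/20)/4 = 0.4125 s
reaction-phase robot travel = 1.6500·0.1200 = 0.1980 m
robot covers 1.6500·0.4125 − ½·4.0000·0.4125² = 0.3403 m while stopping
person approaches 0.0000·(0.1200+0.4125) = 0.0000 m
residual clearance needed = 0.1200+0.0150+0.0500 = 0.1850 m
S_min ≈ 0.1980+0.3403+0.0000+0.1850  ⇒  S_min = 11573/16000 m

S_min = 11573/16000 m = 0.7233 m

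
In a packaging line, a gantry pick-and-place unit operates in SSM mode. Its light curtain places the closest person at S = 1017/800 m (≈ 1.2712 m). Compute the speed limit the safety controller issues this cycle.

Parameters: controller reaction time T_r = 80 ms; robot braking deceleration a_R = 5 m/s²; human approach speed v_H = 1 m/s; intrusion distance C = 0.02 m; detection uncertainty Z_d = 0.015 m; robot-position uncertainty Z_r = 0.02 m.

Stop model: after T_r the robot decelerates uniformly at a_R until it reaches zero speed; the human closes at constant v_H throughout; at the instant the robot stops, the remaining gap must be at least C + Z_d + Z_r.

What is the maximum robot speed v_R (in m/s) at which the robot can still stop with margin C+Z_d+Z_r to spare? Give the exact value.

v_R_max = 9/4 m/s = 2.2500 m/s

collect terms ⇒ (1/10)·v_R² + (7/25)·v_R + (-909/800) = 0
  disc = (7/25)² − 4·(1/10)·(-909/800) = 5329/10000 ; √disc = 73/100
  v_R = (−(7/25) + 73/100) / (2·(1/10)) = 9/4 m/s
check:
stop time T_s = (9/4)/5 = 0.4500 s
robot covers v_R·T_r = 2.2500·0.0800 = 0.1800 m before braking
braking distance = 2.2500²/(2·5.0000) = 0.5062 m
human closes 1.0000·0.5300 = 0.5300 m
margins: 0.0200+0.0150+0.0200 = 0.0550 m
sum ≈ 0.1800+0.5062+0.5300+0.0550 ≈ 1.2712 m = S ✓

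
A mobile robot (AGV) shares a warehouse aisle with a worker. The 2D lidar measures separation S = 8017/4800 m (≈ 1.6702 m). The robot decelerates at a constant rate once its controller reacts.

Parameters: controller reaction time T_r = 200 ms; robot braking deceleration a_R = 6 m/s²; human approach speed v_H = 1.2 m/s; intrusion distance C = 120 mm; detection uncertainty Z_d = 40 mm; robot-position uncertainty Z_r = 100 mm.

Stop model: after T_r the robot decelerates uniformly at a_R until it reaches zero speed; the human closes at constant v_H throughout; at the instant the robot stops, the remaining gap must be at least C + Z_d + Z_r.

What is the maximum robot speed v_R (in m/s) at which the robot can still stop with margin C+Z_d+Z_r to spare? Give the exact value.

at the boundary: (1/12)·v² + (2/5)·v + (-5617/4800) = 0
  disc = (2/5)² − 4·(1/12)·(-5617/4800) = 7921/14400 ; √disc = 89/120
  v_R = (−(2/5) + 89/120) / (2·(1/12)) = 41/20 m/s
check:
T_s = v_R/a_R = (41/20)/6 = 0.3417 s
reaction-phase robot travel = 2.0500·0.2000 = 0.4100 m
robot under decel: 2.0500²/(2·6.0000) = 0.3502 m
human over T_r+T_s: 1.2000·(0.2000+0.3417) = 0.6500 m
residual clearance needed = 0.1200+0.0400+0.1000 = 0.2600 m
sum ≈ 0.4100+0.3502+0.6500+0.2600 ≈ 1.6702 m = S ✓

v_R_max = 41/20 m/s = 2.0500 m/s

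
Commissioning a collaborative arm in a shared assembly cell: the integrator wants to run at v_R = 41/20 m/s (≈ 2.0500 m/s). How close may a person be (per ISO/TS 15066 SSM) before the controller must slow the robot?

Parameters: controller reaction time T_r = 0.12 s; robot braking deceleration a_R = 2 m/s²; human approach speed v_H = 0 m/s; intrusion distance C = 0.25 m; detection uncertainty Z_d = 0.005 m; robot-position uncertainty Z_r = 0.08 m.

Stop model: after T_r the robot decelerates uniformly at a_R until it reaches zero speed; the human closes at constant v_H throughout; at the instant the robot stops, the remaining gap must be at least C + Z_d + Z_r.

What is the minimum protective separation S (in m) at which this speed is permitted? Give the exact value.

S_min = 13053/8000 m = 1.6316 m

braking lasts T_s = (41/20)/2 = 1.0250 s
robot covers v_R·T_r = 2.0500·0.1200 = 0.2460 m before braking
robot covers 2.0500·1.0250 − ½·2.0000·1.0250² = 1.0506 m while stopping
human over T_r+T_s: 0.0000·(0.1200+1.0250) = 0.0000 m
residual clearance needed = 0.2500+0.0050+0.0800 = 0.3350 m
S_min ≈ 0.2460+1.0506+0.0000+0.3350  ⇒  S_min = 13053/8000 m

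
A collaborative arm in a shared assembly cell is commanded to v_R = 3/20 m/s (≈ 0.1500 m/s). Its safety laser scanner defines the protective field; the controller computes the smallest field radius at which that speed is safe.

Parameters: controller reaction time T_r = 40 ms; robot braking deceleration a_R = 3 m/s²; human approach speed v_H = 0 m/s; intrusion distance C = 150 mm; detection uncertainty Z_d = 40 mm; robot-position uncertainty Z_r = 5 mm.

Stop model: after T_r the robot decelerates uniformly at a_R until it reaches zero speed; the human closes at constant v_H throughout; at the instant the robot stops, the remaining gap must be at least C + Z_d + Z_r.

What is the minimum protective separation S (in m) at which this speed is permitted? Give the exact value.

S_min = 819/4000 m = 0.2047 m

braking lasts T_s = (3/20)/3 = 0.0500 s
reaction-phase robot travel = 0.1500·0.0400 = 0.0060 m
braking distance = 0.1500²/(2·3.0000) = 0.0037 m
human over T_r+T_s: 0.0000·(0.0400+0.0500) = 0.0000 m
residual clearance needed = 0.1500+0.0400+0.0050 = 0.1950 m
S_min ≈ 0.0060+0.0037+0.0000+0.1950  ⇒  S_min = 819/4000 m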